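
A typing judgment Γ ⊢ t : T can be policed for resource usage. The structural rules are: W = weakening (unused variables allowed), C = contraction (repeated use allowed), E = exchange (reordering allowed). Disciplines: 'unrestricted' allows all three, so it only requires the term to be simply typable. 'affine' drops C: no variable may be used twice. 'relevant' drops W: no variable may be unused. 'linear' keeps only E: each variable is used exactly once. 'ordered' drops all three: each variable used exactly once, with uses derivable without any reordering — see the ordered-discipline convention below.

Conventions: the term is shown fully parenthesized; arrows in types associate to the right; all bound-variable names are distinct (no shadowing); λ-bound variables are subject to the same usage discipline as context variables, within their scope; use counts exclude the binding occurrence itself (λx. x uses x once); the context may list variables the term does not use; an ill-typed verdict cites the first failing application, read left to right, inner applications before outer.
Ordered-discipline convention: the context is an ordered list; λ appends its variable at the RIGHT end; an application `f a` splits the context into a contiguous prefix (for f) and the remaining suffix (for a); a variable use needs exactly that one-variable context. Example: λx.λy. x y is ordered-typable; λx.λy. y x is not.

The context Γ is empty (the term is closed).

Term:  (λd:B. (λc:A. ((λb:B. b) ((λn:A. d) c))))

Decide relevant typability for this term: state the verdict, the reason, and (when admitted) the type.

no — n never used (weakening)
use counts: d (λ-bound)=1; c (λ-bound)=1; b (λ-bound)=1; n (λ-bound)=0
use order (left to right): b, d, c
typing: ✓ — B -> A -> B
all disciplines: ordered ✗; linear ✗; affine ✓; relevant ✗; unrestricted ✓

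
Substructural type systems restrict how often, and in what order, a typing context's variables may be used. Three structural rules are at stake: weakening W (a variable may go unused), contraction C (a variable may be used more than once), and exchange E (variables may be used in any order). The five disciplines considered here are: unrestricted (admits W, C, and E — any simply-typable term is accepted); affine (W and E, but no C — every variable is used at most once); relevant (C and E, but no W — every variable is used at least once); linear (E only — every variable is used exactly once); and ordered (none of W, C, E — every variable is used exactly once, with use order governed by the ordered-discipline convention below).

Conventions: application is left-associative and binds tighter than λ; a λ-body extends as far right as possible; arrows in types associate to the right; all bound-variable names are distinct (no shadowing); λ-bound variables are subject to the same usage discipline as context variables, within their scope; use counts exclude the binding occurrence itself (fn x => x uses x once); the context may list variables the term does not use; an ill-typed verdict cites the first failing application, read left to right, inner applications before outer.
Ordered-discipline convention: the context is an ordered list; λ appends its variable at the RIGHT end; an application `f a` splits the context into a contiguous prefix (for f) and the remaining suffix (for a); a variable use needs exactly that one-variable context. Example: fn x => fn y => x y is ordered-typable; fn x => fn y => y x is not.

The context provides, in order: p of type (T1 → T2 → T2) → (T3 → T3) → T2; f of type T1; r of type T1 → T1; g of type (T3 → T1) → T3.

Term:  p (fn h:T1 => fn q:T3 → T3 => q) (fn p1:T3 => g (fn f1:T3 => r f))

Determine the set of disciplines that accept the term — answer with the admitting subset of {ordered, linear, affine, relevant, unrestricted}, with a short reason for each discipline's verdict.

admitting disciplines: none
variable uses: p=1, f=1, r=1, g=1, h (bound)=0, q (bound)=1, p1 (bound)=0, f1 (bound)=0
order of uses: p, q, g, r, f
typing: ill-typed: argument of type T1 → (T3 → T3) → T3 → T3 where T1 → T2 → T2 is required
ordered: ✗, fails simple typing
linear: ✗, a type mismatch blocks all five
affine: ✗, the type mismatch rejects it
relevant: ✗, not simply typable
unrestricted: ✗, fails simple typing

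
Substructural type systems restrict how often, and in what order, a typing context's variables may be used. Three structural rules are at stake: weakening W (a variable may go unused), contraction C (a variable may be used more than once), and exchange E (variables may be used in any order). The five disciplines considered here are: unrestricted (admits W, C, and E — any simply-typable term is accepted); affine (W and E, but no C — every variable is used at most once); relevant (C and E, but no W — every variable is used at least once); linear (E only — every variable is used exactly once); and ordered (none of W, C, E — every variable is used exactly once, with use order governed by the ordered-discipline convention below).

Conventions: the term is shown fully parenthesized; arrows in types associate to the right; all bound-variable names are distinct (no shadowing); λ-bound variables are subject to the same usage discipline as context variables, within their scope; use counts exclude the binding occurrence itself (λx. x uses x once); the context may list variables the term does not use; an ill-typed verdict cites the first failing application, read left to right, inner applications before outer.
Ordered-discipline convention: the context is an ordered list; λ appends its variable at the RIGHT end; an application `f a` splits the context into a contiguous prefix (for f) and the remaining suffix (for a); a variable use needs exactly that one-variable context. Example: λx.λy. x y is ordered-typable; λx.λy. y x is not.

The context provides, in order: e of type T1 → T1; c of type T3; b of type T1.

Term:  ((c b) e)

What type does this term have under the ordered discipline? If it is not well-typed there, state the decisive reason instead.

not well-typed under ordered — the type mismatch rejects it
counts: e ×1; c ×1; b ×1
order of uses: c, b, e
typing: ill-typed: can't apply a value of type T3
all disciplines: ordered ✗; linear ✗; affine ✗; relevant ✗; unrestricted ✗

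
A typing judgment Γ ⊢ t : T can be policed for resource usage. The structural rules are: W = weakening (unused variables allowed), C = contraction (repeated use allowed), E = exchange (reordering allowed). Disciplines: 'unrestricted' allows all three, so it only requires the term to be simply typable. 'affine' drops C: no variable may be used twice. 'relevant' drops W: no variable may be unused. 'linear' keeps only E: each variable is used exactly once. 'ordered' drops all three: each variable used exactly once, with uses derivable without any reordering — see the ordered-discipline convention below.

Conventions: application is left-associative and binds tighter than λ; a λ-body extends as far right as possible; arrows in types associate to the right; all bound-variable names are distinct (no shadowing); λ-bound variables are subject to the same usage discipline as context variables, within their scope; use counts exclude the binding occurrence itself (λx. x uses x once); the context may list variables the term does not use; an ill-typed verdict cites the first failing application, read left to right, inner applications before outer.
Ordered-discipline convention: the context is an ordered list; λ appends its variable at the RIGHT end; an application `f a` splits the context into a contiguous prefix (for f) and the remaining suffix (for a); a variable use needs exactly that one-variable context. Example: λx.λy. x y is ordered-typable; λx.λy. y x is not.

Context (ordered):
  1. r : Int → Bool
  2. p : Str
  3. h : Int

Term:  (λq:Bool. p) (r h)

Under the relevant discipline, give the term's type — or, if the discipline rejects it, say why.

not well-typed under relevant — q left unused
variable uses: r=1, p=1, h=1, q (bound)=0
left-to-right use order: p, r, h
typing: ✓ — Str
summary: ordered ✗ | linear ✗ | affine ✓ | relevant ✗ | unrestricted ✓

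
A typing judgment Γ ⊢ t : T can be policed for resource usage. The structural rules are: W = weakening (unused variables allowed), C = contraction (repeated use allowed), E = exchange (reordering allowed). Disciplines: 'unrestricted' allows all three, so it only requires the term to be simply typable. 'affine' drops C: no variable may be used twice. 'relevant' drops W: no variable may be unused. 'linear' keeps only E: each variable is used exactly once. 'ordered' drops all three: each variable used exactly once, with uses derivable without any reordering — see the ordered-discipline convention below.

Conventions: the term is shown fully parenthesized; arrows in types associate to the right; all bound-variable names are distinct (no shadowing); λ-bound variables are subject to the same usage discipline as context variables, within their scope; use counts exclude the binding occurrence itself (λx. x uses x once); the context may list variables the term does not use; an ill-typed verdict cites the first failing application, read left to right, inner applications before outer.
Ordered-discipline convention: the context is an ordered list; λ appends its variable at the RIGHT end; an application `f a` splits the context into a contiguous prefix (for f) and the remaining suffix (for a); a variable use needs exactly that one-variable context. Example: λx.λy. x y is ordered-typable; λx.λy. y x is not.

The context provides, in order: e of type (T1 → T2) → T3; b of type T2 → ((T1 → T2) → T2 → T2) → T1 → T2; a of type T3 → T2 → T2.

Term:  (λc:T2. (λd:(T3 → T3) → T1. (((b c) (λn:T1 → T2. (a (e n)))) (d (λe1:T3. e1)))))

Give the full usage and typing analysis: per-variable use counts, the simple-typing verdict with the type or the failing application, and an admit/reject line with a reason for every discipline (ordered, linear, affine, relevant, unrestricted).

usage: e: 1×, b: 1×, a: 1×, c [bound]: 1×, d [bound]: 1×, n [bound]: 1×, e1 [bound]: 1×
use order (left to right): b, c, a, e, n, d, e1
typing: well-typed at T2 → ((T3 → T3) → T1) → T2
ordered: ✗, use order b, c, a, e, n, d, e1 needs exchange
linear: ✓, exactly-once usage across e, b, a, c, d, n, e1
affine: ✓, e, b, a, c, d, n, e1: no repeats, contraction unneeded
relevant: ✓, none of e, b, a, c, d, n, e1 goes unused
unrestricted: ✓, type-checks (T2 → ((T3 → T3) → T1) → T2) and nothing is barred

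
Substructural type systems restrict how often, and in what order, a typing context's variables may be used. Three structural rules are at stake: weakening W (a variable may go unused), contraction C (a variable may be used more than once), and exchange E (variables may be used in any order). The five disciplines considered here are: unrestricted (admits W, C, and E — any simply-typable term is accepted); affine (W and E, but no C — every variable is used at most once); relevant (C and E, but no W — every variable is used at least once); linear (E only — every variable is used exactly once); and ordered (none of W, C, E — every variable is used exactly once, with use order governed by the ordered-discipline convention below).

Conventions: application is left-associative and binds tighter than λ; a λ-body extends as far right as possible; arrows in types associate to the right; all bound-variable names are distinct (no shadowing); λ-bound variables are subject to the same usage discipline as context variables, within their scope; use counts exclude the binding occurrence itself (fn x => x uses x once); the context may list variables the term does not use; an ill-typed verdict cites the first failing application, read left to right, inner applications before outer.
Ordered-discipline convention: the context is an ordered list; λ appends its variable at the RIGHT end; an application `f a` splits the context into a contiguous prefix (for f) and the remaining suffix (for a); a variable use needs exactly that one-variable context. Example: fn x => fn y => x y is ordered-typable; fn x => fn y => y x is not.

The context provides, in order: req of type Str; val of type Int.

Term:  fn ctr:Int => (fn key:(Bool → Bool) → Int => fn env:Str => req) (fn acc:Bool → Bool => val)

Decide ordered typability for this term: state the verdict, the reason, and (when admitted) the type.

no — ctr, key, env, acc left unused
use counts: req ×1; val ×1; ctr (λ-bound) ×0; key (λ-bound) ×0; env (λ-bound) ×0; acc (λ-bound) ×0
left-to-right use order: req, val
typing: well-typed — term : Int → Str → Str
per-discipline verdicts: ordered ✗ · linear ✗ · affine ✓ · relevant ✗ · unrestricted ✓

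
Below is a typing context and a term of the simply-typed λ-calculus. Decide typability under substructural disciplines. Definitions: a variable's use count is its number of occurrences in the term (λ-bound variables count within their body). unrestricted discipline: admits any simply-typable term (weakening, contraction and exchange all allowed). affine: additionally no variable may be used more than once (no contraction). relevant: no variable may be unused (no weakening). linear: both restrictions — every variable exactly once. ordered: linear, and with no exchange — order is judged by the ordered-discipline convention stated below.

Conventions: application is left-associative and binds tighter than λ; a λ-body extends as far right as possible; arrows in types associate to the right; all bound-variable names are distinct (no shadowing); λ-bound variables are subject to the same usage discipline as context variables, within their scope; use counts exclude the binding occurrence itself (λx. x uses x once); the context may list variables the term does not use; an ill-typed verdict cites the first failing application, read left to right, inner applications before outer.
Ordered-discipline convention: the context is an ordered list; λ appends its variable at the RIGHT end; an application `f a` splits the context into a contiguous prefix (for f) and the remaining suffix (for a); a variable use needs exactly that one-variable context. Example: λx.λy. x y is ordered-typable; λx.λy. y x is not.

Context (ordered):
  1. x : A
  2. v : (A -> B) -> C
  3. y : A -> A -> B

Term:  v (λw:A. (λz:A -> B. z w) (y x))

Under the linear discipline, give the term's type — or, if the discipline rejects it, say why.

term : C
counts: x: 1×, v: 1×, y: 1×, w [bound]: 1×, z [bound]: 1×
left-to-right use order: v, z, w, y, x
typing: well-typed at C
summary: ordered ✗ | linear ✓ | affine ✓ | relevant ✓ | unrestricted ✓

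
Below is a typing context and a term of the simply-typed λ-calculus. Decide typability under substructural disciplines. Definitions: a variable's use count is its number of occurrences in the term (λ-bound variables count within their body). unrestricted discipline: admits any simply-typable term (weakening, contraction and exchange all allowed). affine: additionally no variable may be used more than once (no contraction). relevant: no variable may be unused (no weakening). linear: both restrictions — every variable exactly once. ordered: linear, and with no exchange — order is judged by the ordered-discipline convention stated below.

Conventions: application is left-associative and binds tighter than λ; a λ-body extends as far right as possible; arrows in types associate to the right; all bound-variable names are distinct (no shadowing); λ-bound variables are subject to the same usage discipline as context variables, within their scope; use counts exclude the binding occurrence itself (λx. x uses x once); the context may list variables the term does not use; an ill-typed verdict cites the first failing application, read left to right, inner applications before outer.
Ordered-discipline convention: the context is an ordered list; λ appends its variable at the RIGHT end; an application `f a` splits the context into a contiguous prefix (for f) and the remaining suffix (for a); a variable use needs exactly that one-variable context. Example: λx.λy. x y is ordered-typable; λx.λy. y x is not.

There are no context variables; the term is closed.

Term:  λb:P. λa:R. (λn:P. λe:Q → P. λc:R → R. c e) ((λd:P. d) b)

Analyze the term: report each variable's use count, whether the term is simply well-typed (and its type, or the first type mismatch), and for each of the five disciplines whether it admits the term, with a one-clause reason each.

variable uses: b (bound): 1×, a (bound): 0×, n (bound): 0×, e (bound): 1×, c (bound): 1×, d (bound): 1×
left-to-right use order: c, e, d, b
typing: ill-typed: an argument Q → P mismatches the expected R
ordered: ✗ — the type mismatch rejects it
linear: ✗ — not simply typable
affine: ✗ — fails simple typing
relevant: ✗ — a type mismatch blocks all five
unrestricted: ✗ — the type mismatch rejects it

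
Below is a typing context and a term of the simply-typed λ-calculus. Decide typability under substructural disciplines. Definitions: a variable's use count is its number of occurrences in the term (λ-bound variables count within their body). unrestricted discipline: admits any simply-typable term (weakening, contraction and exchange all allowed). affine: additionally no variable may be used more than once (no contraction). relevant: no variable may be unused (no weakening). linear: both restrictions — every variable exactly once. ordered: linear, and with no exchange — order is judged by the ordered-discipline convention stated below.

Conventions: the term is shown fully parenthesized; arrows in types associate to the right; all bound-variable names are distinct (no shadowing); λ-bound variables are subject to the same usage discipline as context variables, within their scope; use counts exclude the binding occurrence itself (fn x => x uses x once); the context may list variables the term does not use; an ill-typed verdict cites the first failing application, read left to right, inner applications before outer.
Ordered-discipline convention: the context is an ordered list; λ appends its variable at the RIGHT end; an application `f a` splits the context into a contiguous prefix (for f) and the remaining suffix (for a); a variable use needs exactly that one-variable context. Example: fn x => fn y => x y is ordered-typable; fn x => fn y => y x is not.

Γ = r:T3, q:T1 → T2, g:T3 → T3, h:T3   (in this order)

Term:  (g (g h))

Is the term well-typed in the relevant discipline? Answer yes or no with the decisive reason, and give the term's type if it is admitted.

no — r, q left unused
usage: r=0, q=0, g=2, h=1
use order (left to right): g, g, h
typing: well-typed at T3
all disciplines: ordered ✗ | linear ✗ | affine ✗ | relevant ✗ | unrestricted ✓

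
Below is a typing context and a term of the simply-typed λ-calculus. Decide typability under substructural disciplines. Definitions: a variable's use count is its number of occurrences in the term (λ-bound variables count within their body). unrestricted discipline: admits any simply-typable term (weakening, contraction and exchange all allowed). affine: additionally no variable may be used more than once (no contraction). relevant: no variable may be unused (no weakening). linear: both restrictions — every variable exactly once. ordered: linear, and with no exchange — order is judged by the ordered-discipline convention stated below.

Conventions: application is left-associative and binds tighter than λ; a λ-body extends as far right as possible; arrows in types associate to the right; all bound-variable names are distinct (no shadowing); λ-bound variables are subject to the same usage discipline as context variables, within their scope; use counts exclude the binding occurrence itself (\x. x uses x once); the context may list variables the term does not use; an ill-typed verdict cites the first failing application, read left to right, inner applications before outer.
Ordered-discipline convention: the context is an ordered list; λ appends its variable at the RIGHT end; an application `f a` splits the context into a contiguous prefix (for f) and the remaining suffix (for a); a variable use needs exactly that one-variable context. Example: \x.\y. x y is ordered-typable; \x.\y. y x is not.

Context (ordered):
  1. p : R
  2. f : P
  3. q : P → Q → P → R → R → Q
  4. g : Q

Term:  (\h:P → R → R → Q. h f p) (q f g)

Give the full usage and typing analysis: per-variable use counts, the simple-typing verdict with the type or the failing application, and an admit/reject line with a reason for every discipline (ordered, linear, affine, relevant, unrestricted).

use counts: p=1; f=2; q=1; g=1; h (λ-bound)=1
uses in reading order: h, f, p, q, f, g
typing: well-typed — term : R → Q
ordered: ✗, needs contraction — f ×2
linear: ✗, needs contraction — f ×2
affine: ✗, needs contraction — f ×2
relevant: ✓, every one of p, f, q, g, h appears
unrestricted: ✓, simply typable at R → Q; W, C, E all held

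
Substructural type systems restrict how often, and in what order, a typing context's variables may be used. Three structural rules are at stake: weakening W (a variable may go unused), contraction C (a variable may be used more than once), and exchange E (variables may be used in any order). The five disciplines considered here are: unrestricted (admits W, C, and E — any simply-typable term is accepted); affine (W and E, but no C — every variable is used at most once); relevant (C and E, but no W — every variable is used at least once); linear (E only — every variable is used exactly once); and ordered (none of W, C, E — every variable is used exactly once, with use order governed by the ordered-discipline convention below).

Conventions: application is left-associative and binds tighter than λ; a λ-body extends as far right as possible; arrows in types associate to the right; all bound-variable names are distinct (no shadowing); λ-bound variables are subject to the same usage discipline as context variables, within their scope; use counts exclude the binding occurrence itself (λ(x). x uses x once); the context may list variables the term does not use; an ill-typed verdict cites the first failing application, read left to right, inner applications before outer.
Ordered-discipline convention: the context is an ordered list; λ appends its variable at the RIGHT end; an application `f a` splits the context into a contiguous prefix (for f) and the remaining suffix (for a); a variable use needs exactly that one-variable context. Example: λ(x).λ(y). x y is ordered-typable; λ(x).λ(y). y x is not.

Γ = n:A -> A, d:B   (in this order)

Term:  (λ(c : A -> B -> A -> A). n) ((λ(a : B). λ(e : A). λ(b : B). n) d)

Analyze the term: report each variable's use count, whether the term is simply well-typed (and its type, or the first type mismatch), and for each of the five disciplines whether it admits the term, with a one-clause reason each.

variable uses: n: 2×, d: 1×, c (bound): 0×, a (bound): 0×, e (bound): 0×, b (bound): 0×
order of uses: n, n, d
typing: ✓ — A -> A
ordered ✗ (needs contraction — n ×2; c, a, e, b left unused)
linear ✗ (needs contraction — n ×2; c, a, e, b left unused)
affine ✗ (needs contraction — n ×2)
relevant ✗ (c, a, e, b left unused)
unrestricted ✓ (simply typable at A -> A; W, C, E all held)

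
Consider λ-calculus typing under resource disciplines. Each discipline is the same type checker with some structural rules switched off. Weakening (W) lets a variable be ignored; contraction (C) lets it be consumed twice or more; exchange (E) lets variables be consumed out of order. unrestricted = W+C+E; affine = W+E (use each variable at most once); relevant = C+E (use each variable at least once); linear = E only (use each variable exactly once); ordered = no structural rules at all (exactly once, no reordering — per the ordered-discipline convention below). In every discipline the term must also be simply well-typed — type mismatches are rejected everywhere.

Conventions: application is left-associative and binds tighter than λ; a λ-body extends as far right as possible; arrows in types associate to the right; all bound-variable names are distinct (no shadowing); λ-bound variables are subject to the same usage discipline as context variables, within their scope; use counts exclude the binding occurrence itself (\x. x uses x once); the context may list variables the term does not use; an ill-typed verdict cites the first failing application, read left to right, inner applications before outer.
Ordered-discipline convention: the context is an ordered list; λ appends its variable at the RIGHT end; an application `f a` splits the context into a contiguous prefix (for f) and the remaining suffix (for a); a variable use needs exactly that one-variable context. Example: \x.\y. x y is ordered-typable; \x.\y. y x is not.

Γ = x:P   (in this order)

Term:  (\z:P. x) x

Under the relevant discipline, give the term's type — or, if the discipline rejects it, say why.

not well-typed under relevant — z left unused
counts: x=2; z (λ-bound)=0
order of uses: x, x
typing: the term checks, with type P
per-discipline verdicts: ordered ✗ · linear ✗ · affine ✗ · relevant ✗ · unrestricted ✓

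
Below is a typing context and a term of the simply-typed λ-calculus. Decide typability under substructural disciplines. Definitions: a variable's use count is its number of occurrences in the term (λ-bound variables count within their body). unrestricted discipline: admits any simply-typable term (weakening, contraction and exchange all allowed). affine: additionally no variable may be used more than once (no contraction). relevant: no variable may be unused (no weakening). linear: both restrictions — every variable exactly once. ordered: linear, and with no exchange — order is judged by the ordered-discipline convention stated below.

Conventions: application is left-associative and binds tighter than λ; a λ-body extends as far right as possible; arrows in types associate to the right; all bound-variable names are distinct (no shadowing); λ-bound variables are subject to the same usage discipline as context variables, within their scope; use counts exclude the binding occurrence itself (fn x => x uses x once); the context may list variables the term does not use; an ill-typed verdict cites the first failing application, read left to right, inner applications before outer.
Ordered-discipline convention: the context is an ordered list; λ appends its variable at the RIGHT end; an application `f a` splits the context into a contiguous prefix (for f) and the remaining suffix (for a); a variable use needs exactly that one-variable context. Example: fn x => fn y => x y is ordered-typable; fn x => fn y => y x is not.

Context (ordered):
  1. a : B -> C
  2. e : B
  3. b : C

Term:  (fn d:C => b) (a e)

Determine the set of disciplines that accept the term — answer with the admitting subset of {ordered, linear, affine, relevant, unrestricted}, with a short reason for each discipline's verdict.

admitted in: affine, unrestricted
counts: a: 1, e: 1, b: 1, d [bound]: 0
order of uses: b, a, e
typing: well-typed at C
ordered: ✗ — needs weakening: d unused
linear: ✗ — needs weakening: d unused
affine: ✓ — a, e, b, d: no repeats, contraction unneeded
relevant: ✗ — needs weakening: d unused
unrestricted: ✓ — well-typed at C; no restrictions here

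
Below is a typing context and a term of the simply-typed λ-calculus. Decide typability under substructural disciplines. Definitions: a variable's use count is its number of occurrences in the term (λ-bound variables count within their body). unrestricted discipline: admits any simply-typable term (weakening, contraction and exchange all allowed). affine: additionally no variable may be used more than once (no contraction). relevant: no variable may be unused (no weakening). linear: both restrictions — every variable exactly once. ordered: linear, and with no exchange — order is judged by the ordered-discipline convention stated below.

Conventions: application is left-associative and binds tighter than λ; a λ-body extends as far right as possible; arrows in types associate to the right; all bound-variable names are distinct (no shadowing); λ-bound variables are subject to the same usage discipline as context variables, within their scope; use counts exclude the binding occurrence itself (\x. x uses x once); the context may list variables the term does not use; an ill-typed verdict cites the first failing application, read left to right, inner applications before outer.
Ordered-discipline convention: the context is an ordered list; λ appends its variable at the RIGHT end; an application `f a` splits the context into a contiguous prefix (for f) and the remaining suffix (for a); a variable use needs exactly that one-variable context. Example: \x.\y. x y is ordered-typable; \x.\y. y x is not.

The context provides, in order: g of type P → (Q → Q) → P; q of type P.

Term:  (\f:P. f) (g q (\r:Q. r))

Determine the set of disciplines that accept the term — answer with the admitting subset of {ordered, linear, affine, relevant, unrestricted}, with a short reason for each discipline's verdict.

admitted in: ordered, linear, affine, relevant, unrestricted
variable uses: g: 1×; q: 1×; f [bound]: 1×; r [bound]: 1×
left-to-right use order: f, g, q, r
typing: ✓ — P
ordered ✓ (single-use (g, q, f, r), ordered derivation ok)
linear ✓ (exactly-once usage across g, q, f, r)
affine ✓ (none of g, q, f, r used more than once)
relevant ✓ (every one of g, q, f, r appears)
unrestricted ✓ (typability at P is all that's needed)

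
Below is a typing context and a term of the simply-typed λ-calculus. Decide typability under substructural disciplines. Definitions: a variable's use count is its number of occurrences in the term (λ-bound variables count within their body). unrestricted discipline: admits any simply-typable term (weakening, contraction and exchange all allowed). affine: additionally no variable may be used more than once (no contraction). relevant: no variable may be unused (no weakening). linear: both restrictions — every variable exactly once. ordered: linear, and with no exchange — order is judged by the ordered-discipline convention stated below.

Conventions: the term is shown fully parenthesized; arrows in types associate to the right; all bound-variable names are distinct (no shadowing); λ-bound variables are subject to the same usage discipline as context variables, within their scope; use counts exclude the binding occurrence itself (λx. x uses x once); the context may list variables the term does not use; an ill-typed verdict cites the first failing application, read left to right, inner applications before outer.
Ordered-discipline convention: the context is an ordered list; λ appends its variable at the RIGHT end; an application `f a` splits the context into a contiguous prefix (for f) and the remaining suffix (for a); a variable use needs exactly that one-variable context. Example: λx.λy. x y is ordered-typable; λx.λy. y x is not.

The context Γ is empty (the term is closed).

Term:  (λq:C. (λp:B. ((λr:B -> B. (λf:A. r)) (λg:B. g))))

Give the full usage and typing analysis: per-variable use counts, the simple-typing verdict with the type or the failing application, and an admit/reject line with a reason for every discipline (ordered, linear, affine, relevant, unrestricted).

use counts: q [bound]: 0×, p [bound]: 0×, r [bound]: 1×, f [bound]: 0×, g [bound]: 1×
order of uses: r, g
typing: ✓ — C -> B -> A -> B -> B
ordered ✗ (q, p, f never used (weakening))
linear ✗ (q, p, f never used (weakening))
affine ✓ (none of q, p, r, f, g used more than once)
relevant ✗ (q, p, f never used (weakening))
unrestricted ✓ (simply typable at C -> B -> A -> B -> B; W, C, E all held)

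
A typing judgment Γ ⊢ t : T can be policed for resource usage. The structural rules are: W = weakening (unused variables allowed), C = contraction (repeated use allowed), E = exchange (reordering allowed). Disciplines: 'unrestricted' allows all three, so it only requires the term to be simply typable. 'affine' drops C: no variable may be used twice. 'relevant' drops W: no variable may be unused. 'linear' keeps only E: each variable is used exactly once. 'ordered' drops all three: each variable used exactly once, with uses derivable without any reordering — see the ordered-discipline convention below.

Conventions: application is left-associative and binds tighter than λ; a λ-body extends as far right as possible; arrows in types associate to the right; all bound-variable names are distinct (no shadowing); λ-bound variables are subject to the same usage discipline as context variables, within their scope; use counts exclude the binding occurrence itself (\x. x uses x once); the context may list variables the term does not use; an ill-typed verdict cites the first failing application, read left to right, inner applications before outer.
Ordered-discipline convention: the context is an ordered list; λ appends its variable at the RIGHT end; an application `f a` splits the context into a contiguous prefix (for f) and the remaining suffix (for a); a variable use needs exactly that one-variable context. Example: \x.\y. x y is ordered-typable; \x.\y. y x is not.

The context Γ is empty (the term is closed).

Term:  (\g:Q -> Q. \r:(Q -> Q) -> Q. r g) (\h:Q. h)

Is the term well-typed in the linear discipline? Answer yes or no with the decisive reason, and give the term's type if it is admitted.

yes — exactly-once usage across g, r, h; term : ((Q -> Q) -> Q) -> Q
variable uses: g (λ-bound): 1; r (λ-bound): 1; h (λ-bound): 1
uses in reading order: r, g, h
typing: the term checks, with type ((Q -> Q) -> Q) -> Q
per-discipline verdicts: ordered ✗, linear ✓, affine ✓, relevant ✓, unrestricted ✓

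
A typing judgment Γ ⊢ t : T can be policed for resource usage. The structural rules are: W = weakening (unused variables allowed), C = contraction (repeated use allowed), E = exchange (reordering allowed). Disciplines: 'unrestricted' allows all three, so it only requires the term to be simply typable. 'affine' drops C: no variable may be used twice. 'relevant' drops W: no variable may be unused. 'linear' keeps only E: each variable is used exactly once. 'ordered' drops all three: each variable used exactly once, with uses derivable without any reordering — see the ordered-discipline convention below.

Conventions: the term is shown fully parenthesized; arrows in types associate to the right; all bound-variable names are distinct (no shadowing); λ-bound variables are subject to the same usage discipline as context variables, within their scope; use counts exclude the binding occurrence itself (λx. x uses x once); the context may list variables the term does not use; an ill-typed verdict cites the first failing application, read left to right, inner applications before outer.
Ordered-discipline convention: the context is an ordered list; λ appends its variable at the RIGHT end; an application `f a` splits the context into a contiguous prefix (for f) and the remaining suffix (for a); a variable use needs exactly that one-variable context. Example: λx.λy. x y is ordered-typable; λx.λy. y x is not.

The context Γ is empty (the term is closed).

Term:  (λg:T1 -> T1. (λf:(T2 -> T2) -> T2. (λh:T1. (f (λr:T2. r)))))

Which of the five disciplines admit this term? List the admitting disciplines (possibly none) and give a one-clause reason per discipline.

admitted by: affine, unrestricted
variable uses: g (λ-bound): 0, f (λ-bound): 1, h (λ-bound): 0, r (λ-bound): 1
use order (left to right): f, r
typing: ✓ — (T1 -> T1) -> ((T2 -> T2) -> T2) -> T1 -> T2
ordered: ✗, g, h never used (weakening)
linear: ✗, g, h never used (weakening)
affine: ✓, at most one use each (g, f, h, r)
relevant: ✗, g, h never used (weakening)
unrestricted: ✓, well-typed at (T1 -> T1) -> ((T2 -> T2) -> T2) -> T1 -> T2; no restrictions here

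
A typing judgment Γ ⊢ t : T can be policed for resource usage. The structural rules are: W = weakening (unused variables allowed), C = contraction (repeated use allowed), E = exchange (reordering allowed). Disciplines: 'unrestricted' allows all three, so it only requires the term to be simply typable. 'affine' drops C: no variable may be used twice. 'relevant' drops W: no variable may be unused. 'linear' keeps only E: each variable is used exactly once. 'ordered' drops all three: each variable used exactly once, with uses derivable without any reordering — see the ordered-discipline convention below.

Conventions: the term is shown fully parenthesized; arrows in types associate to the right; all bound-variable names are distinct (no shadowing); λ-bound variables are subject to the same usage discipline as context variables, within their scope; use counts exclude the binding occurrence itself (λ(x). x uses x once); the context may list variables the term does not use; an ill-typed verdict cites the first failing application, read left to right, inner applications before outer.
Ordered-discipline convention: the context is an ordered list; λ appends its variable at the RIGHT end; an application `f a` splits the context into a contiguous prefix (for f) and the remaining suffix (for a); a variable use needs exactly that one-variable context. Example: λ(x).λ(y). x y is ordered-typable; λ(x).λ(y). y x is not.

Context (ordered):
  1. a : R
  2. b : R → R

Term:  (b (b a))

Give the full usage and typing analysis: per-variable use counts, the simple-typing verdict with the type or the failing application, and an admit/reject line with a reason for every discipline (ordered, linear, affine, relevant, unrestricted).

use counts: a=1; b=2
left-to-right use order: b, b, a
typing: well-typed at R
ordered ✗ (needs contraction — b ×2)
linear ✗ (needs contraction — b ×2)
affine ✗ (needs contraction — b ×2)
relevant ✓ (at least one use each (a, b))
unrestricted ✓ (typability at R is all that's needed)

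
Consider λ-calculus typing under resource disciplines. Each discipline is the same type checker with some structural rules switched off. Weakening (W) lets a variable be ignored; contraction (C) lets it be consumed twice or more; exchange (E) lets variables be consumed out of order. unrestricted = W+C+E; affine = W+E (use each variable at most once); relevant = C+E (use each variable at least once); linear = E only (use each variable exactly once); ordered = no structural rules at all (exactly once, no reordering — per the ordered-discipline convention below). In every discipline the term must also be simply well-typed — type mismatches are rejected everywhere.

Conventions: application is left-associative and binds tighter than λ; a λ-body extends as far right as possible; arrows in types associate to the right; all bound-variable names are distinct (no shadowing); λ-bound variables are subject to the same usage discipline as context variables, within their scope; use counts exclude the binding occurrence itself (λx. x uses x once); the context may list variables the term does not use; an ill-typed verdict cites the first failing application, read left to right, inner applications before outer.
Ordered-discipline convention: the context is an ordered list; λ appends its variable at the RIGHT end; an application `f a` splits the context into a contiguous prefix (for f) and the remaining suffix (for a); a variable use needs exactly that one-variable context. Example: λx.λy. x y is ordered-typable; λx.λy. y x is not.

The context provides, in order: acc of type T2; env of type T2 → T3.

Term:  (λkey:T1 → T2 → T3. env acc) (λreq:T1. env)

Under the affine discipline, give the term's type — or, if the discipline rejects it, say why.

not well-typed under affine — needs contraction — env ×2
use counts: acc ×1; env ×2; key (λ-bound) ×0; req (λ-bound) ×0
use order (left to right): env, acc, env
typing: ✓ — T3
all disciplines: ordered ✗; linear ✗; affine ✗; relevant ✗; unrestricted ✓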